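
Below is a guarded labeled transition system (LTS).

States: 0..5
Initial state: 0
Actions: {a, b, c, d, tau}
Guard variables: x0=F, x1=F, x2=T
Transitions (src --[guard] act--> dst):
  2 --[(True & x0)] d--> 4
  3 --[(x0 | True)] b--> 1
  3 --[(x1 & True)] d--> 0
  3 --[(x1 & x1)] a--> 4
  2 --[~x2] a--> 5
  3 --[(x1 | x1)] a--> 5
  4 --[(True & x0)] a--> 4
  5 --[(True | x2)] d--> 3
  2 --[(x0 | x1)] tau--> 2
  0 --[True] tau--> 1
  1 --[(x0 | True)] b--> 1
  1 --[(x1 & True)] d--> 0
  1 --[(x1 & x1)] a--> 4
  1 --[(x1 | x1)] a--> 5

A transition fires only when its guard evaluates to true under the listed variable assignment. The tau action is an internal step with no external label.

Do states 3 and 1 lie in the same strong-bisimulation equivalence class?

Answer: BISIMILAR

Trace:
Refine partition for ~:
  round 0: {{0,1,2,3,4,5}}
  round 1: {{0},{1,3},{2,4},{5}}
stable after 2 split(s): 4 block(s)
3∈{1,3}, 1∈{1,3}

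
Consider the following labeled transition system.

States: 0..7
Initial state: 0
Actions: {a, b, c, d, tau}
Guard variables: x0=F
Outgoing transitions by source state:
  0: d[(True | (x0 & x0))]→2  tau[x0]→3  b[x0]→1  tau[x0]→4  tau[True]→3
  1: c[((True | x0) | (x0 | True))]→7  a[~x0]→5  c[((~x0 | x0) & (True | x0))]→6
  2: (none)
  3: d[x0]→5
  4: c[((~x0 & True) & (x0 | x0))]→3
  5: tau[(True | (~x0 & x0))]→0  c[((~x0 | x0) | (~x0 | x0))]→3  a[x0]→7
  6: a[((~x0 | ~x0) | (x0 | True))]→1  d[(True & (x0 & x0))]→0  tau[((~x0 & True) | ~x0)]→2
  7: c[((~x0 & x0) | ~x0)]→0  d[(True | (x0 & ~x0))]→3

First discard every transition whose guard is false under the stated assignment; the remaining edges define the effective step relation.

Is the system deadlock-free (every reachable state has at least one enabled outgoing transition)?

Answer: DEADLOCK at state 2

Working:
Reach set: {0,2,3}
  0: d→2  tau→3  [2 out]
  2: ∅  [STUCK]
  3: ∅  [STUCK]
trace reaching 2: d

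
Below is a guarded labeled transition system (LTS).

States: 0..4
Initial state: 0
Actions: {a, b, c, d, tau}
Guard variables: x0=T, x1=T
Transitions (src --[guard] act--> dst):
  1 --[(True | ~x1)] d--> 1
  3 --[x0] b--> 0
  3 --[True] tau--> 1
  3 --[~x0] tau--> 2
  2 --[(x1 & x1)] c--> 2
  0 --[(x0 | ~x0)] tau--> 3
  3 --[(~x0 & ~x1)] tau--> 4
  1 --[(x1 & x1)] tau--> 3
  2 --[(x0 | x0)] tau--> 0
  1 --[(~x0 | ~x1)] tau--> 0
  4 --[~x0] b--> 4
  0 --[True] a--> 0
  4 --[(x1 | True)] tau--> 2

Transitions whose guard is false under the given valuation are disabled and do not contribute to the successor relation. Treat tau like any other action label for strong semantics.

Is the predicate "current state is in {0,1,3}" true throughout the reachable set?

Answer: INVARIANT HOLDS

Trace:
Inv-set: {0,1,3}
R = {0,1,3}
  0: ok
  1: ok
  3: ok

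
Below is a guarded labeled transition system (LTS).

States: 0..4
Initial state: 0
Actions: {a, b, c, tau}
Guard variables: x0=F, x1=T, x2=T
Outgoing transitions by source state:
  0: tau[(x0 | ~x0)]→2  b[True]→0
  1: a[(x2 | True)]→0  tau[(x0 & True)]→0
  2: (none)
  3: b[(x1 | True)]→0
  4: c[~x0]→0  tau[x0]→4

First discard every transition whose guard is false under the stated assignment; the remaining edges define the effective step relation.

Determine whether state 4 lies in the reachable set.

Answer: UNREACHABLE

Analysis:
Guard filter leaves 5 enabled edge(s).
L0 = {0}
L1 = {2}  cumulative {0,2}
Reachable = {0,2}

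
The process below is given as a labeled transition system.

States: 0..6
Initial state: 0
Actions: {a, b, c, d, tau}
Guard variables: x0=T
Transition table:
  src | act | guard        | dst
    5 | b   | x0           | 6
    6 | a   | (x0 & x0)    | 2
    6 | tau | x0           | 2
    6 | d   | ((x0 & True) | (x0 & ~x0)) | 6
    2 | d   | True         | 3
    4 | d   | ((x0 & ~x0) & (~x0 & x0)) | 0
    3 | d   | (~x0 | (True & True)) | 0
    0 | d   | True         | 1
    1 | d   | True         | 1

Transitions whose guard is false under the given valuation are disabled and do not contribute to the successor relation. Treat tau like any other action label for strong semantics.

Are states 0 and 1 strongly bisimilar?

Compute ~ classes (split until stable):
  P[0] = {{0,1,2,3,4,5,6}}
  P[1] = {{0,1,2,3},{4},{5},{6}}
4 equivalence class(es) (converged in 2)
0∈{0,1,2,3}, 1∈{0,1,2,3}

Answer: BISIMILAR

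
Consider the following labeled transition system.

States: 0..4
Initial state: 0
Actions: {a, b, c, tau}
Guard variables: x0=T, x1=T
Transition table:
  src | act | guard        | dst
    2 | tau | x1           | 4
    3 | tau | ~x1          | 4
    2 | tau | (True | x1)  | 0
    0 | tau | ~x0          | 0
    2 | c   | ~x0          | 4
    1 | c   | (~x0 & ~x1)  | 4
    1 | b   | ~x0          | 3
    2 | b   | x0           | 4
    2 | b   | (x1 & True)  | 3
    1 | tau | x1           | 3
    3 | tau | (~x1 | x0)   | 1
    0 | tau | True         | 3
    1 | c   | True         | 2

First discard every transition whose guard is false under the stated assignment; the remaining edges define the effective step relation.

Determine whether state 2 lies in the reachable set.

Answer: REACHABLE

Analysis:
8 transition(s) survive guard evaluation.
Layer 0: {0}
Layer 1: {3}  now seen {0,3}
Layer 2: {1}  now seen {0,1,3}
Layer 3: {2}  now seen {0,1,2,3}
Layer 4: {4}  now seen {0,1,2,3,4}
Reach set: {0,1,2,3,4}
witness 2: tau·tau·c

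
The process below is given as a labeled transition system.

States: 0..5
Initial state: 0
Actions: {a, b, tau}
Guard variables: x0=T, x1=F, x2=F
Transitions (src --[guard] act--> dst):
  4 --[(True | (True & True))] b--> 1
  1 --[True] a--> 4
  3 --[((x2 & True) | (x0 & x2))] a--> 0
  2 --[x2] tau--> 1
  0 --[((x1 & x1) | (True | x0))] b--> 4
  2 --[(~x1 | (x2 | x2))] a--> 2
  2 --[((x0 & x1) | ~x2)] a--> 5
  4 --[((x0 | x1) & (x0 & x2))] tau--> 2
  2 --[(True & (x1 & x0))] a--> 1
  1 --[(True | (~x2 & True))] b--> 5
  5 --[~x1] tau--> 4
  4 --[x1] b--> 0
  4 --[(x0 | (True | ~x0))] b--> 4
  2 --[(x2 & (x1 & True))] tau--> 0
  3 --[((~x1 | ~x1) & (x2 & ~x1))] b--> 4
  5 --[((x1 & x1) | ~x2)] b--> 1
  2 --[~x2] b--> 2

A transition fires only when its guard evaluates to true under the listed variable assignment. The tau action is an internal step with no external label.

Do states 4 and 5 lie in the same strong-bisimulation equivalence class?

Bisimulation quotient by refinement:
  π0 = {{0,1,2,3,4,5}}
  π1 = {{0,4},{1,2},{3},{5}}
  π2 = {{0},{1},{2},{3},{4},{5}}
6 equivalence class(es) (converged in 3)
class of 4: {4}; class of 5: {5}

Answer: NOT BISIMILAR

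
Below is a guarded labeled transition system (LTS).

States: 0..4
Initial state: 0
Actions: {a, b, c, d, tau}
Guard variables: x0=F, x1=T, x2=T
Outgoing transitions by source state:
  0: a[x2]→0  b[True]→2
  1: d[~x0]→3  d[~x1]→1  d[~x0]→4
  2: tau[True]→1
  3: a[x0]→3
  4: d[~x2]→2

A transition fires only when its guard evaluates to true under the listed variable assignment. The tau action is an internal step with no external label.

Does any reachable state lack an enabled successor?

Answer: DEADLOCK at state 3

Analysis:
Reach set: {0,1,2,3,4}
  0: a→0  b→2  [2 out]
  1: d→3  d→4  [2 out]
  2: tau→1  [1 out]
  3: ∅  [no exit]
  4: ∅  [no exit]
Path to 3: b·tau·d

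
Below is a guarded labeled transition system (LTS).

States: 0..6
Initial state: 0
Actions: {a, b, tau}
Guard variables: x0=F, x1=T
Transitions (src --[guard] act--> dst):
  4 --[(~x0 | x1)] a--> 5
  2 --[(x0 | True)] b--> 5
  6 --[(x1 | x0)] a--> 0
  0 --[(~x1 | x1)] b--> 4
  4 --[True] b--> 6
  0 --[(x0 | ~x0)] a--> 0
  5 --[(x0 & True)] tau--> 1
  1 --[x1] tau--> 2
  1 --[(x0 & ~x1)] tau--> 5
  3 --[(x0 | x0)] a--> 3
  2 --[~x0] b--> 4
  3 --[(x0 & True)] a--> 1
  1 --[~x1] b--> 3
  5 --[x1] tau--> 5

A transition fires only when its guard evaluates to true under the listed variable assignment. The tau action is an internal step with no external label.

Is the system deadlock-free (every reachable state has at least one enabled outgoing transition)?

R = {0,4,5,6}
  0: a→0  b→4  [deg 2]
  4: a→5  b→6  [deg 2]
  5: tau→5  [deg 1]
  6: a→0  [deg 1]

Answer: DEADLOCK-FREE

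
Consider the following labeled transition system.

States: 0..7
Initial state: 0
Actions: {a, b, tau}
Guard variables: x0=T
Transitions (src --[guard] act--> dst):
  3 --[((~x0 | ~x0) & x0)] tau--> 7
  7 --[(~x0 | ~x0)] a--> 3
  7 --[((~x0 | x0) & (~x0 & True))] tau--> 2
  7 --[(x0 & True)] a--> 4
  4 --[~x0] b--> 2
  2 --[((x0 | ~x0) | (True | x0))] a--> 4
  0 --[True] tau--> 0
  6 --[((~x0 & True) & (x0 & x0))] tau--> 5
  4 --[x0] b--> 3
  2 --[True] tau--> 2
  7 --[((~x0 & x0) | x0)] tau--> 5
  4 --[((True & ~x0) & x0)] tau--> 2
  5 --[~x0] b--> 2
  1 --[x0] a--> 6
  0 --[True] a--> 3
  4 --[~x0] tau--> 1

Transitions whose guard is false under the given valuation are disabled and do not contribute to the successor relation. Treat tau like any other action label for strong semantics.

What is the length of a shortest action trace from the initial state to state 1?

Answer: UNREACHABLE

Trace:
Breadth-first toward 1:
  Layer 0: {0}
  Layer 1: {3}
1 never appears.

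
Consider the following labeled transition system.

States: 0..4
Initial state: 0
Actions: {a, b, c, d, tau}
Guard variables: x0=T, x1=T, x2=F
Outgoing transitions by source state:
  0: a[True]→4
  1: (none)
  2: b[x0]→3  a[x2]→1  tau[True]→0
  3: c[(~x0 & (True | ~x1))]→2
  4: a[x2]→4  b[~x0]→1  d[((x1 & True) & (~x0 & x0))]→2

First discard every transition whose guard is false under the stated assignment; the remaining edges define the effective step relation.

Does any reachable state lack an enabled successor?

R = {0,4}
  0: a→4  [1 out]
  4: ∅  [STUCK]
trace reaching 4: a

Answer: DEADLOCK at state 4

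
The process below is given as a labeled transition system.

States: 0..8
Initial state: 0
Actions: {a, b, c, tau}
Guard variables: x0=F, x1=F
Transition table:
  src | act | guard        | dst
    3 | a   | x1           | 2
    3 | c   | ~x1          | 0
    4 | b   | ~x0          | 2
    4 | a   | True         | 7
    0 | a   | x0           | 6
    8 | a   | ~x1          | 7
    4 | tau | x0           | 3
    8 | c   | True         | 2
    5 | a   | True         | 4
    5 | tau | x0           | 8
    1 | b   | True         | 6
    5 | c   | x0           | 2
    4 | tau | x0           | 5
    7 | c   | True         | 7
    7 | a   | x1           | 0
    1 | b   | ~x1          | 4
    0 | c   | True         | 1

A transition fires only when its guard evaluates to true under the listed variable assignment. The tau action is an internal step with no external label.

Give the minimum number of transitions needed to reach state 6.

Answer: 2

Working:
Breadth-first toward 6:
  Layer 0: {0}
  Layer 1: {1}
  Layer 2: {4,6}
depth(6)=2, e.g. c·b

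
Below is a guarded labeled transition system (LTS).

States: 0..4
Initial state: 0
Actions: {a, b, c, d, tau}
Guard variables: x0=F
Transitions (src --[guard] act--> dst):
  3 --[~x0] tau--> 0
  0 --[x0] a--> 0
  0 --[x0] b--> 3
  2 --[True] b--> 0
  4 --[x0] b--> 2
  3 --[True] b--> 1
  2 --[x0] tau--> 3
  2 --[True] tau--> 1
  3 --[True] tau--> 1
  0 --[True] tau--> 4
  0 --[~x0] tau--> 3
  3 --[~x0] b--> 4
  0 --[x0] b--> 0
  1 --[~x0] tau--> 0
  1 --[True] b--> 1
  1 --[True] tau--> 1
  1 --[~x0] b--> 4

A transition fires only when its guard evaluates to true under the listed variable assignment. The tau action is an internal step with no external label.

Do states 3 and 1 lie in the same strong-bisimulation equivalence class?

Refine partition for ~:
  round 0: {{0,1,2,3,4}}
  round 1: {{0},{1,2,3},{4}}
  round 2: {{0},{1,3},{2},{4}}
4 equivalence class(es) (converged in 3)
class of 3: {1,3}; class of 1: {1,3}

Answer: BISIMILAR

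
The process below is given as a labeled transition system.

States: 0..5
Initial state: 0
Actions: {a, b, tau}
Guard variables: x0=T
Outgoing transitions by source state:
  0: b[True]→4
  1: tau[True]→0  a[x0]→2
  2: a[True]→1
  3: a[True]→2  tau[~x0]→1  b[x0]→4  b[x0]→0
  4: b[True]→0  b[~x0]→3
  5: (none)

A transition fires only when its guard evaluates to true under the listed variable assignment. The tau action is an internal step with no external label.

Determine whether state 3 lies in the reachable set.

Guard filter leaves 8 enabled edge(s).
Layer 0: {0}
Layer 1: {4}  now seen {0,4}
Reachable = {0,4}

Answer: UNREACHABLE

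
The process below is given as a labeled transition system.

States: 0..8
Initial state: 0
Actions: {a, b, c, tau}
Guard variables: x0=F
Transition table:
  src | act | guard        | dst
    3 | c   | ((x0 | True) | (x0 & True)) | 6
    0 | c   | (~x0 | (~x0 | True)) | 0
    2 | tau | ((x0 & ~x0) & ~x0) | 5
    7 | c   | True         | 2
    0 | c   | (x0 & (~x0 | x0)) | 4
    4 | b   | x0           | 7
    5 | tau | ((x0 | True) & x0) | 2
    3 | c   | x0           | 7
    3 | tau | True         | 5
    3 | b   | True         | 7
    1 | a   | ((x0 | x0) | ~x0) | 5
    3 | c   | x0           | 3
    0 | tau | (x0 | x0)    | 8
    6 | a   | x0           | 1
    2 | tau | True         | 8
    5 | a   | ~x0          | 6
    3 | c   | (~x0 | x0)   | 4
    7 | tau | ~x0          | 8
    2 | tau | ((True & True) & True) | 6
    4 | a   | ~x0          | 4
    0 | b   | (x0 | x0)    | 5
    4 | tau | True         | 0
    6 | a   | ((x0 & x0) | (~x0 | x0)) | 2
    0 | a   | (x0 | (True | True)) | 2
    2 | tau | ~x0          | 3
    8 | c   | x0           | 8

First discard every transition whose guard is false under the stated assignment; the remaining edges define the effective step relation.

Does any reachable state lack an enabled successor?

Answer: DEADLOCK at state 8

Analysis:
Reach set: {0,2,3,4,5,6,7,8}
  0: a→2  c→0  [2 out]
  2: tau→3  tau→6  tau→8  [3 out]
  3: b→7  c→4  c→6  tau→5  [4 out]
  4: a→4  tau→0  [2 out]
  5: a→6  [1 out]
  6: a→2  [1 out]
  7: c→2  tau→8  [2 out]
  8: ∅  [no exit]
witness 8: a·tau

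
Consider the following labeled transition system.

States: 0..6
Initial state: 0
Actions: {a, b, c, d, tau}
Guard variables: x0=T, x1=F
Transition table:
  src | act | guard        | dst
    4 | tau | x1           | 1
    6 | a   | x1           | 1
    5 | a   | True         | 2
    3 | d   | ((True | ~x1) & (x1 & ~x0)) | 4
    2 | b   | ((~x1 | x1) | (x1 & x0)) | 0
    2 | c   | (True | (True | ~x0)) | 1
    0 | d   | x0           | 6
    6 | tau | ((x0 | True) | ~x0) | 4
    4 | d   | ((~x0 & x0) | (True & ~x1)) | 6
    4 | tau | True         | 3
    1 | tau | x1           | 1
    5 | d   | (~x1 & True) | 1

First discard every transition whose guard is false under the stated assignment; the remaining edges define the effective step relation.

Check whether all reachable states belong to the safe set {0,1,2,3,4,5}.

Answer: INVARIANT VIOLATED at state 6

Analysis:
Allowed set {0,1,2,3,4,5}
Reach set: {0,3,4,6}
  0: safe
  3: safe
  4: safe
  6: outside
counterexample path to 6: d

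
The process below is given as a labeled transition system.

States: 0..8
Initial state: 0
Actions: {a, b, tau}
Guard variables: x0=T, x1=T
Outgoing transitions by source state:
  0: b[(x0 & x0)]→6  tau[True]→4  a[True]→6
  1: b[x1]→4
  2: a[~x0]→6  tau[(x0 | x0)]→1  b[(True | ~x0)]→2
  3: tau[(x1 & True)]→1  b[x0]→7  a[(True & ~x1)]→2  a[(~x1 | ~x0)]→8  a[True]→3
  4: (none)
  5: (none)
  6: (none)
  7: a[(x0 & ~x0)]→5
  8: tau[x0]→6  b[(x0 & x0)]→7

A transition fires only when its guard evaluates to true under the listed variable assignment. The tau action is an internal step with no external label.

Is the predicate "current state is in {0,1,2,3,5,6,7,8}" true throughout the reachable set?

Answer: INVARIANT VIOLATED at state 4

Working:
Inv-set: {0,1,2,3,5,6,7,8}
Reach set: {0,4,6}
  0: safe
  4: VIOLATES
  6: safe
reach 4 via tau — violates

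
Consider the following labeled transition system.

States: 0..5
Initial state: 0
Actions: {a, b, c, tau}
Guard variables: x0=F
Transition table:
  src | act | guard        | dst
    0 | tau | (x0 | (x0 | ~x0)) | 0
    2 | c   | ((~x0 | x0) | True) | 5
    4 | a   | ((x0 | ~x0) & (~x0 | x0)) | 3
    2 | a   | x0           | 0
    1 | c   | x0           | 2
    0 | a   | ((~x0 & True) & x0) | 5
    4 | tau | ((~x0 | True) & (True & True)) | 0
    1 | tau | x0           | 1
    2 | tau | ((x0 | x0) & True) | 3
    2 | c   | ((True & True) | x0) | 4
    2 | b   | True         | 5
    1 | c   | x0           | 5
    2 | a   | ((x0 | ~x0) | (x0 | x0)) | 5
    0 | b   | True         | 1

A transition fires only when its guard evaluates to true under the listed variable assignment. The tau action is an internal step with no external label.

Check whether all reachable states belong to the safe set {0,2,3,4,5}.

Inv-set: {0,2,3,4,5}
Reach set: {0,1}
  0: safe
  1: VIOLATES
counterexample path to 1: b

Answer: INVARIANT VIOLATED at state 1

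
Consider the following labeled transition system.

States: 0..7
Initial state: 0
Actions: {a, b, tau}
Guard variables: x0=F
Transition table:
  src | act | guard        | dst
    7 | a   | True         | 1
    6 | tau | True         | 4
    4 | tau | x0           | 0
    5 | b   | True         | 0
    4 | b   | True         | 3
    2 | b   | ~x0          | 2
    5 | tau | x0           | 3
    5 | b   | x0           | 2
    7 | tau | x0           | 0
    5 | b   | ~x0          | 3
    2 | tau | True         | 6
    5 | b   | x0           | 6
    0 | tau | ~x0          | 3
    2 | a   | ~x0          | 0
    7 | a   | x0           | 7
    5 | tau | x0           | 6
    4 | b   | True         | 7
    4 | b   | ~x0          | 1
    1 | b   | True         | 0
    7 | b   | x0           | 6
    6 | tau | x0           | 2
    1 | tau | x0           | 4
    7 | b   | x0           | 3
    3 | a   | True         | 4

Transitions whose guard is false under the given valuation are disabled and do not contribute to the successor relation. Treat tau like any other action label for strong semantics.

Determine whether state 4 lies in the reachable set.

13 transition(s) survive guard evaluation.
depth 0: {0}
depth 1: {3}  cumulative {0,3}
depth 2: {4}  cumulative {0,3,4}
depth 3: {1,7}  cumulative {0,1,3,4,7}
Reach set: {0,1,3,4,7}
trace reaching 4: tau·a

Answer: REACHABLE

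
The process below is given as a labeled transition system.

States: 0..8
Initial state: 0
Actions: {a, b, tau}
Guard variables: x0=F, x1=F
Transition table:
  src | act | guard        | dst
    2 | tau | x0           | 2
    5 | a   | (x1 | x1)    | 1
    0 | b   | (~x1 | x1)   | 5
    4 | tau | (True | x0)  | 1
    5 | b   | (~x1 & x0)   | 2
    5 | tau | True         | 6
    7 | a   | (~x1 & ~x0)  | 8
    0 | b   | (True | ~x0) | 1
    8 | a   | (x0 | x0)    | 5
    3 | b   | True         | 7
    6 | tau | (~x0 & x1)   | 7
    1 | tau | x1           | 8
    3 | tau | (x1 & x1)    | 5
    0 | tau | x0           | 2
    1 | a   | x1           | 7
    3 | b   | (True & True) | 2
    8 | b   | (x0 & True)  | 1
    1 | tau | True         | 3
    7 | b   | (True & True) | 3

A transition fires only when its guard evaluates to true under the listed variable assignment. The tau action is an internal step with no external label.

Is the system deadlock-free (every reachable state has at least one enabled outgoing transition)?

Answer: DEADLOCK at state 2

Analysis:
Reach set: {0,1,2,3,5,6,7,8}
  0: b→1  b→5  [deg 2]
  1: tau→3  [deg 1]
  2: ∅  [deadlock]
  3: b→2  b→7  [deg 2]
  5: tau→6  [deg 1]
  6: ∅  [deadlock]
  7: a→8  b→3  [deg 2]
  8: ∅  [deadlock]
witness 2: b·tau·b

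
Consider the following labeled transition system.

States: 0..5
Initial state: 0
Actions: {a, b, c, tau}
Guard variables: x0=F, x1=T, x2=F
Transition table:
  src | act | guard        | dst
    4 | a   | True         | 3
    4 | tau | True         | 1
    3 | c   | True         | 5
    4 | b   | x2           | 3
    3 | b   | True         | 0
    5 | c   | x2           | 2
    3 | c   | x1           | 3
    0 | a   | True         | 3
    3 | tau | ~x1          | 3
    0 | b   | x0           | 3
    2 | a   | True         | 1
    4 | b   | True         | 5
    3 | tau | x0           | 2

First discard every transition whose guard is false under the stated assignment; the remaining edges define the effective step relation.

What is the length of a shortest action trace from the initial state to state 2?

BFS to 2:
  depth 0: {0}
  depth 1: {3}
  depth 2: {5}
2 never appears.

Answer: UNREACHABLE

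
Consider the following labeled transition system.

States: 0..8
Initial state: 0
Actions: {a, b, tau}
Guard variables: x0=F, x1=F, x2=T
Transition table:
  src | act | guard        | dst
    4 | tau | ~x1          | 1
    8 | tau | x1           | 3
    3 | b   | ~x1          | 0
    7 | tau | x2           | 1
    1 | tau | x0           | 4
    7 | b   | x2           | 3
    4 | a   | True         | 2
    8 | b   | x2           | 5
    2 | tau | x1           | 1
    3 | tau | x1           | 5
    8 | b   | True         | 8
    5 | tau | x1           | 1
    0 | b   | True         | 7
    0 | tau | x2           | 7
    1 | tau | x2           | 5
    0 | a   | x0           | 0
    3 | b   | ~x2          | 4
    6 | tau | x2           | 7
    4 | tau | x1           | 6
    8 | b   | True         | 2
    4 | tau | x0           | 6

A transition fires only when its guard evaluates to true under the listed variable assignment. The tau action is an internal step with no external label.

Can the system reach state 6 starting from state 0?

Guard filter leaves 12 enabled edge(s).
Layer 0: {0}
Layer 1: {7}  total {0,7}
Layer 2: {1,3}  total {0,1,3,7}
Layer 3: {5}  total {0,1,3,5,7}
Reachable = {0,1,3,5,7}

Answer: UNREACHABLE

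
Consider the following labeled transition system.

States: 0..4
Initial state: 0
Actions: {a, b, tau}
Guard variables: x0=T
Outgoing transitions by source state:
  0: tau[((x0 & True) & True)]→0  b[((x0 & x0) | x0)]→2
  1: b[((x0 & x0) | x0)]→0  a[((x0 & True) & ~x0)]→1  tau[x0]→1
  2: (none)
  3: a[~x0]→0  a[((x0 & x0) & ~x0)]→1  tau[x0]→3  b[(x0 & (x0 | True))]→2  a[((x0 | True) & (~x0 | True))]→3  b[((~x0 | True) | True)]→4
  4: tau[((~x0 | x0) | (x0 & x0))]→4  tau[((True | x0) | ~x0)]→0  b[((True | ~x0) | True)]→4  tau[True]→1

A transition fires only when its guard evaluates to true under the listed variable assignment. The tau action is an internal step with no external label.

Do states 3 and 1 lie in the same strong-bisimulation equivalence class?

Answer: NOT BISIMILAR

Working:
Bisimulation quotient by refinement:
  round 0: {{0,1,2,3,4}}
  round 1: {{0,1,4},{2},{3}}
  round 2: {{0},{1,4},{2},{3}}
  round 3: {{0},{1},{2},{3},{4}}
Fixed point at round 4; 5 class(es).
class of 3: {3}; class of 1: {1}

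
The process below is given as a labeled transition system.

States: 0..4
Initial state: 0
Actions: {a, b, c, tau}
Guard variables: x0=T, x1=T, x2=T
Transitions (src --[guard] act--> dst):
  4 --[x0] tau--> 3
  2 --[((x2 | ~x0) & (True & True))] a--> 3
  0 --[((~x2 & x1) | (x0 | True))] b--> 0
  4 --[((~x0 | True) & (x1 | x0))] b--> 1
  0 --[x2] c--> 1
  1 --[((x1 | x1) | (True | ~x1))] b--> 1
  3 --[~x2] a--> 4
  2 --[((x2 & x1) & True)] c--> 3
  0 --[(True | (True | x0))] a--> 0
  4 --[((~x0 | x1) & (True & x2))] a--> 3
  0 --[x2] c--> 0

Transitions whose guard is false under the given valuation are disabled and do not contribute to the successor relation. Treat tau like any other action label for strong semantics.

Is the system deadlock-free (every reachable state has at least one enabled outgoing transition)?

Answer: DEADLOCK-FREE

Trace:
Reach set: {0,1}
  0: a→0  b→0  c→0  c→1  [deg 4]
  1: b→1  [deg 1]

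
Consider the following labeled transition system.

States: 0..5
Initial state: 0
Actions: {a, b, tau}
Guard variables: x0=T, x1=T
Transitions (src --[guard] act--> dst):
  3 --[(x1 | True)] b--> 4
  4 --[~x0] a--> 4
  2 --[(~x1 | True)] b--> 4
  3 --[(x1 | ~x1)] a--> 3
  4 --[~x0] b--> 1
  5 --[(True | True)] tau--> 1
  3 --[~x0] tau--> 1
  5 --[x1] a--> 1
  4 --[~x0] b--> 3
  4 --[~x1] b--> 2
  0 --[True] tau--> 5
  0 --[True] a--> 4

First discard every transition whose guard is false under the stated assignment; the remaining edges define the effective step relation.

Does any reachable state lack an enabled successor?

Answer: DEADLOCK at state 1

Trace:
Reach set: {0,1,4,5}
  0: a→4  tau→5  [2 exit(s)]
  1: ∅  [STUCK]
  4: ∅  [STUCK]
  5: a→1  tau→1  [2 exit(s)]
Path to 1: tau·tau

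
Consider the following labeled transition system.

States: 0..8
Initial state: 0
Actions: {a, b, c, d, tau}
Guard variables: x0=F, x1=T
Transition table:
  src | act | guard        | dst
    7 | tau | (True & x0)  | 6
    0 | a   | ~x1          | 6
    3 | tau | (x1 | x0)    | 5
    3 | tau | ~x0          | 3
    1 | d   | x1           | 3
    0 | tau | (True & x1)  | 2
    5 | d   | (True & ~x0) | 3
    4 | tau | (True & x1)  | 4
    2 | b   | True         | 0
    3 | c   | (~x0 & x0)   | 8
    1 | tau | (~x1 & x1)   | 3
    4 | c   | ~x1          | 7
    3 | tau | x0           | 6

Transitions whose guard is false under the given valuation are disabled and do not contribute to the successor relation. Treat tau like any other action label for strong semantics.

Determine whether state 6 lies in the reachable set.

After dropping false guards: 7 live edges.
depth 0: {0}
depth 1: {2}  now seen {0,2}
R = {0,2}

Answer: UNREACHABLE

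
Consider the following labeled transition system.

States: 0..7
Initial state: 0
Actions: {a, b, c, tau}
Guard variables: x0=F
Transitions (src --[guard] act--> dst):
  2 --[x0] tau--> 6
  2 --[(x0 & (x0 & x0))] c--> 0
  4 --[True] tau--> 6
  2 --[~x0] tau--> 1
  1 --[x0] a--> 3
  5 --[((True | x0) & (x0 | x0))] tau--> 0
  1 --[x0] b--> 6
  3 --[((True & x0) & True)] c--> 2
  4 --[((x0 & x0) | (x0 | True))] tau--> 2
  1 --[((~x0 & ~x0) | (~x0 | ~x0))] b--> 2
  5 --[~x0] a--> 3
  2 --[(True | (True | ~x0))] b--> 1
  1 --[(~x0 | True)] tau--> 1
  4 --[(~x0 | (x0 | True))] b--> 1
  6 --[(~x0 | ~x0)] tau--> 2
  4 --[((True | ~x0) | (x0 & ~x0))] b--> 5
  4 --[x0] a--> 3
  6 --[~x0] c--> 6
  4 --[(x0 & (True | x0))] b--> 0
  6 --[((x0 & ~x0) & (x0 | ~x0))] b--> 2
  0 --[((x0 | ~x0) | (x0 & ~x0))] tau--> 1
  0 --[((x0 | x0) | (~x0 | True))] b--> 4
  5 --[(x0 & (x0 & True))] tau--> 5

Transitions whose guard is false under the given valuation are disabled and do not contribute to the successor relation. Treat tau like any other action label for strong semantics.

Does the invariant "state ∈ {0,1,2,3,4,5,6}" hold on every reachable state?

Inv-set: {0,1,2,3,4,5,6}
R = {0,1,2,3,4,5,6}
  0: safe
  1: safe
  2: safe
  3: safe
  4: safe
  5: safe
  6: safe

Answer: INVARIANT HOLDS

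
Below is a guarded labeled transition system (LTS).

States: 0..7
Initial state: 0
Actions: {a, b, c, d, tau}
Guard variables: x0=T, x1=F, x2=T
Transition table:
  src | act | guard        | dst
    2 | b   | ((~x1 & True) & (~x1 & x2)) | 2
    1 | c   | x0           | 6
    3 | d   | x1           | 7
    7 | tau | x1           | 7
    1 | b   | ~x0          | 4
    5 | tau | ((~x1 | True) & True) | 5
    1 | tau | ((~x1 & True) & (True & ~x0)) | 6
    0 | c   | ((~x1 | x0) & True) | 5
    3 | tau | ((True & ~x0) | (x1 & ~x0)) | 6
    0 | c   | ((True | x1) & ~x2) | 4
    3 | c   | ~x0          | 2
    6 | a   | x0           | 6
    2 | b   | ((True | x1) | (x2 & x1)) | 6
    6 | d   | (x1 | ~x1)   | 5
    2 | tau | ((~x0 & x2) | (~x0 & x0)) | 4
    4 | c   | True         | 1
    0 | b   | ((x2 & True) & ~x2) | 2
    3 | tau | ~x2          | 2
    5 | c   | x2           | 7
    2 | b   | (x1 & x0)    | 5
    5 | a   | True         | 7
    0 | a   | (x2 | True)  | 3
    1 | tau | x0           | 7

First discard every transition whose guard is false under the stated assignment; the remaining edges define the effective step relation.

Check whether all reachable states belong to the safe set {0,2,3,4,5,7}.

Allowed set {0,2,3,4,5,7}
R = {0,3,5,7}
  0: ok
  3: ok
  5: ok
  7: ok

Answer: INVARIANT HOLDS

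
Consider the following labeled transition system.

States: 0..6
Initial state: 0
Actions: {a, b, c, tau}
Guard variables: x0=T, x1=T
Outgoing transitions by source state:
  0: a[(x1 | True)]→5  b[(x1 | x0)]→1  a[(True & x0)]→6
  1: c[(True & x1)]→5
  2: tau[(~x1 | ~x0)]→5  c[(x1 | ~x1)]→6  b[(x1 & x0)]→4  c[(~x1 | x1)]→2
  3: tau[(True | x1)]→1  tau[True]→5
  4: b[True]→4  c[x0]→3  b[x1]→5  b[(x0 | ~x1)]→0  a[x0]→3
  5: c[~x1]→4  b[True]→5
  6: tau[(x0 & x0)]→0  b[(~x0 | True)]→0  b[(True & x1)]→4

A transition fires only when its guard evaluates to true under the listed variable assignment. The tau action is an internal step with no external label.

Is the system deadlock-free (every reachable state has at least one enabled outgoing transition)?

R = {0,1,3,4,5,6}
  0: a→5  a→6  b→1  [deg 3]
  1: c→5  [deg 1]
  3: tau→1  tau→5  [deg 2]
  4: a→3  b→0  b→4  b→5  c→3  [deg 5]
  5: b→5  [deg 1]
  6: b→0  b→4  tau→0  [deg 3]

Answer: DEADLOCK-FREE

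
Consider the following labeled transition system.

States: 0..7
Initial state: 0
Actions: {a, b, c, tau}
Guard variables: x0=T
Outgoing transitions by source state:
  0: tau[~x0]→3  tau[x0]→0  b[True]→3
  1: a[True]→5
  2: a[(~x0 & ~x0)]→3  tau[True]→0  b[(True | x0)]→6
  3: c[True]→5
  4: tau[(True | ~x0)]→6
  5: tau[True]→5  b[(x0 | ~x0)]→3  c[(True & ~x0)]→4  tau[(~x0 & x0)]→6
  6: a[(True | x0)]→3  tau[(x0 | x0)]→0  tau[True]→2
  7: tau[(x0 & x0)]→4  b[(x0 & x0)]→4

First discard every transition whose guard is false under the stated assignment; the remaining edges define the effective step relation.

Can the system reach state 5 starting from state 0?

14 transition(s) survive guard evaluation.
Layer 0: {0}
Layer 1: {3}  now seen {0,3}
Layer 2: {5}  now seen {0,3,5}
Reach set: {0,3,5}
Path to 5: b·c

Answer: REACHABLE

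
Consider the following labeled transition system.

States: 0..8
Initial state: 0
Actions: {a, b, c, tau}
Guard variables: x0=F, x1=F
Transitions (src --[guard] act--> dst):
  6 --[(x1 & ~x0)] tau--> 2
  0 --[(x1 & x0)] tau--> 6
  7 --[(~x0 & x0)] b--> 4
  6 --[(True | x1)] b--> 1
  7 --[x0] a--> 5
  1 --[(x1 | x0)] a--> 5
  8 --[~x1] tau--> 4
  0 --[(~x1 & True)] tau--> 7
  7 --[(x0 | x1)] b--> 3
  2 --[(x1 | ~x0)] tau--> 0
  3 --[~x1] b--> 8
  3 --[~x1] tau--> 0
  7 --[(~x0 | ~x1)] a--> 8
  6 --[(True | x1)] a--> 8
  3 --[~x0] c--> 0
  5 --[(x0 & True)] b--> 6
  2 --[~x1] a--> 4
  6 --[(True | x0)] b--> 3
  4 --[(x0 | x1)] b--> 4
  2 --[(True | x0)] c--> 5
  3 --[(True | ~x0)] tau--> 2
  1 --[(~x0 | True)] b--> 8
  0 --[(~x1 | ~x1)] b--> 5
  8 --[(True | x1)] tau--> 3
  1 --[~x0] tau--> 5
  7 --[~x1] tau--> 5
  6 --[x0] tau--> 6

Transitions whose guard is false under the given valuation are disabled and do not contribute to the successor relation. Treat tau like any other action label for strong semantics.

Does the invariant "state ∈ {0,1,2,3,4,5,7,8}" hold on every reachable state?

Answer: INVARIANT HOLDS

Analysis:
Inv-set: {0,1,2,3,4,5,7,8}
R = {0,2,3,4,5,7,8}
  0: ok
  2: ok
  3: ok
  4: ok
  5: ok
  7: ok
  8: ok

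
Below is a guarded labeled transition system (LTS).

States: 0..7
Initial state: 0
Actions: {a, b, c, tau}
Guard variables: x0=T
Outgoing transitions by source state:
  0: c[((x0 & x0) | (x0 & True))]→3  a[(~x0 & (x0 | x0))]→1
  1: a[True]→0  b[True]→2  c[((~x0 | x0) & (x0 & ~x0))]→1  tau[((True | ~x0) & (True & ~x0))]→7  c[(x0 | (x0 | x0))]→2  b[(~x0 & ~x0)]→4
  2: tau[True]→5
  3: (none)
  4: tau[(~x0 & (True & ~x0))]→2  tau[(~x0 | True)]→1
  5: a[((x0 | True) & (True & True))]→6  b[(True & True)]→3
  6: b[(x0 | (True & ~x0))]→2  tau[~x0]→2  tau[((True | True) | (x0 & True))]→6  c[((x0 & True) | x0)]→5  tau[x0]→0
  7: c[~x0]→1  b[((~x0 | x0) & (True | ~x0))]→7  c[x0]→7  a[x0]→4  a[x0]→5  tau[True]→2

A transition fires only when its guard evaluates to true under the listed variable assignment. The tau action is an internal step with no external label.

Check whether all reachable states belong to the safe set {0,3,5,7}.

Answer: INVARIANT HOLDS

Working:
Inv-set: {0,3,5,7}
R = {0,3}
  0: safe
  3: safe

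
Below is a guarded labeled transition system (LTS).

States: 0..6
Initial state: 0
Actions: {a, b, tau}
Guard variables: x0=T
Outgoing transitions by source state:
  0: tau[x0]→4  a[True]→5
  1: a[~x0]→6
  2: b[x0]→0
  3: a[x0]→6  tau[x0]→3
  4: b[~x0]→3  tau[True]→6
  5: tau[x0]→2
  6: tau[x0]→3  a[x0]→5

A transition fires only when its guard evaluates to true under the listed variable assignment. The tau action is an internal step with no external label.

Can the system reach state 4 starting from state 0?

Guard filter leaves 9 enabled edge(s).
L0 = {0}
L1 = {4,5}  now seen {0,4,5}
L2 = {2,6}  now seen {0,2,4,5,6}
L3 = {3}  now seen {0,2,3,4,5,6}
Reach set: {0,2,3,4,5,6}
witness 4: tau

Answer: REACHABLE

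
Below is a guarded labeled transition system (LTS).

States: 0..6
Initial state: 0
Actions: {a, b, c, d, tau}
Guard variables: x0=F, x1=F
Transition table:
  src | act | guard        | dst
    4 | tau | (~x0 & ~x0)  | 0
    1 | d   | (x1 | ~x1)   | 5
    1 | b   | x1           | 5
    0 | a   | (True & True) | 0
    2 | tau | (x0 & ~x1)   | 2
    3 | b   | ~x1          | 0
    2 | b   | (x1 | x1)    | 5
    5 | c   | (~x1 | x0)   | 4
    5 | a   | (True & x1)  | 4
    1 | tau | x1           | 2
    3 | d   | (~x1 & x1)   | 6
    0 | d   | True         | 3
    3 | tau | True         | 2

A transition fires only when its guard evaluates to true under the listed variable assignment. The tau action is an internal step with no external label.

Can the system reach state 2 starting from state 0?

Answer: REACHABLE

Trace:
Guard filter leaves 7 enabled edge(s).
L0 = {0}
L1 = {3}  cumulative {0,3}
L2 = {2}  cumulative {0,2,3}
Reachable = {0,2,3}
witness 2: d·tau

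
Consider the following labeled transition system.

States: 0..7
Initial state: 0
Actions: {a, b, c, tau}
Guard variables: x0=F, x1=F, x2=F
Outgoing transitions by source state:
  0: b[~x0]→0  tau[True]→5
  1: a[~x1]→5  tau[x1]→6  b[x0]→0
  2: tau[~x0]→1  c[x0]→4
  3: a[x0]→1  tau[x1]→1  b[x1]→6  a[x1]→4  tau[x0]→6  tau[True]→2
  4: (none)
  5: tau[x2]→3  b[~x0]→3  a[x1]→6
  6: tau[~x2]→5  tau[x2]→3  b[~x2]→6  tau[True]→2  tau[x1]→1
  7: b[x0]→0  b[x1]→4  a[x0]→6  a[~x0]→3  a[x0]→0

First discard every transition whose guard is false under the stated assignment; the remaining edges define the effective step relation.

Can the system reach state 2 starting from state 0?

10 transition(s) survive guard evaluation.
depth 0: {0}
depth 1: {5}  total {0,5}
depth 2: {3}  total {0,3,5}
depth 3: {2}  total {0,2,3,5}
depth 4: {1}  total {0,1,2,3,5}
R = {0,1,2,3,5}
trace reaching 2: tau·b·tau

Answer: REACHABLE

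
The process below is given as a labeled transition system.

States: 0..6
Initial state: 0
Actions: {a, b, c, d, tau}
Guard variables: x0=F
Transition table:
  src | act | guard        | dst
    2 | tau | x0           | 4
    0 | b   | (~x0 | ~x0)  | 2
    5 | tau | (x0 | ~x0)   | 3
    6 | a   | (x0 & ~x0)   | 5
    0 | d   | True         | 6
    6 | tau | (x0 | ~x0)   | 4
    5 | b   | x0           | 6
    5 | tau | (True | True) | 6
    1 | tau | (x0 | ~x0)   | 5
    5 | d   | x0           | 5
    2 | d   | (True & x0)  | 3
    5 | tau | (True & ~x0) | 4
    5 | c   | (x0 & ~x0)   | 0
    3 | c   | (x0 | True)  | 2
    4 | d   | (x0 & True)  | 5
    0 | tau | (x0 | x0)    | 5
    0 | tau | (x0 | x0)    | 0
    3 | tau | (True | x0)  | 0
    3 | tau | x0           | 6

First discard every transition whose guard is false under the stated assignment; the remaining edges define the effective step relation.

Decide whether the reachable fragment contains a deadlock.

Reachable = {0,2,4,6}
  0: b→2  d→6  [deg 2]
  2: ∅  [no exit]
  4: ∅  [no exit]
  6: tau→4  [deg 1]
Path to 2: b

Answer: DEADLOCK at state 2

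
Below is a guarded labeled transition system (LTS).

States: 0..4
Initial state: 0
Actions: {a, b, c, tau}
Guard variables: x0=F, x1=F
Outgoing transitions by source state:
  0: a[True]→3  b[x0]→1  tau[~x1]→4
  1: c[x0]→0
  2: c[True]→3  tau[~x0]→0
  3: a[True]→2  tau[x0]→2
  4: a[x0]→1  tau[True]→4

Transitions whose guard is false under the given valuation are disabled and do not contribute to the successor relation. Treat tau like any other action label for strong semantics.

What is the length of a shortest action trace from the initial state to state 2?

Breadth-first toward 2:
  Layer 0: {0}
  Layer 1: {3,4}
  Layer 2: {2}
first hit 2 at d=2 via a·a

Answer: 2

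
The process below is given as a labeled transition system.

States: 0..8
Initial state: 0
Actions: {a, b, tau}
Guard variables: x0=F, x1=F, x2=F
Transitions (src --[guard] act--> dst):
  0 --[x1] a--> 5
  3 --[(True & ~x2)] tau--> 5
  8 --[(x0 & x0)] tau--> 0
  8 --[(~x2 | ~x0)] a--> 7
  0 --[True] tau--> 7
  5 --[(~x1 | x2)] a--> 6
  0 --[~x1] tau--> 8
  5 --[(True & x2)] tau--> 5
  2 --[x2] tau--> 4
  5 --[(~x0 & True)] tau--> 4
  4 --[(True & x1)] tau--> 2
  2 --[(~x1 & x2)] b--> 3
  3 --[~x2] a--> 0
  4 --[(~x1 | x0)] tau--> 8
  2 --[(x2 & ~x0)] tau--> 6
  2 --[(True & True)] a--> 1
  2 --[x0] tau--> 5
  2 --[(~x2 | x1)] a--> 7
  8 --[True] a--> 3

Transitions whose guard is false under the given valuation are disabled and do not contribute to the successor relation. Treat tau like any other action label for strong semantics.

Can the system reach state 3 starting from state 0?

Answer: REACHABLE

Trace:
11 transition(s) survive guard evaluation.
L0 = {0}
L1 = {7,8}  cumulative {0,7,8}
L2 = {3}  cumulative {0,3,7,8}
L3 = {5}  cumulative {0,3,5,7,8}
L4 = {4,6}  cumulative {0,3,4,5,6,7,8}
R = {0,3,4,5,6,7,8}
trace reaching 3: tau·a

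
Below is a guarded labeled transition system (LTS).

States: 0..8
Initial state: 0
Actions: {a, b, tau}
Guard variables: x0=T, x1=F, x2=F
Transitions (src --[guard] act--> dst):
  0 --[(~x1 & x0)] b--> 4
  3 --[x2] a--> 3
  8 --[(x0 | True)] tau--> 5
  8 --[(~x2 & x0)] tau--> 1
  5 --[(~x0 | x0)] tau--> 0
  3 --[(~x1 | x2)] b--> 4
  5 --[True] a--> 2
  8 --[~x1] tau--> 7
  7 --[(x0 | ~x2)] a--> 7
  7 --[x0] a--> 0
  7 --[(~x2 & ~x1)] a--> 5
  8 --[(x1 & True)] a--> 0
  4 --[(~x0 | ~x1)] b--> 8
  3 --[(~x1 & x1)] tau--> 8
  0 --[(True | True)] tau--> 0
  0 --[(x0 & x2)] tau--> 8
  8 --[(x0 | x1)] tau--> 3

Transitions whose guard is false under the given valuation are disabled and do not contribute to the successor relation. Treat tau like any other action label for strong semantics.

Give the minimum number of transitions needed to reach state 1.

Layered search for 1:
  Layer 0: {0}
  Layer 1: {4}
  Layer 2: {8}
  Layer 3: {1,3,5,7}
1 enters at depth 3; path b·b·tau

Answer: 3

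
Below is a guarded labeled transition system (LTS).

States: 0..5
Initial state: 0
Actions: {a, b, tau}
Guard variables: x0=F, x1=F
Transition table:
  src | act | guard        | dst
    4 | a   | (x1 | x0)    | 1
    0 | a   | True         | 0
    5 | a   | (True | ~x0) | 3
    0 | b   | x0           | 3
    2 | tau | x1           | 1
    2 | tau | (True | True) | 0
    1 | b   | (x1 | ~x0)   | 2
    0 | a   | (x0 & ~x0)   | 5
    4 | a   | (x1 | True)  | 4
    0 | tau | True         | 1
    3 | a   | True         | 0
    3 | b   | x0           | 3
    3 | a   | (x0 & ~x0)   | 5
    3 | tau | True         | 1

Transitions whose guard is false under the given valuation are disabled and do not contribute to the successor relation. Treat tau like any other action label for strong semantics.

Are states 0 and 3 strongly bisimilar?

Bisimulation quotient by refinement:
  round 0: {{0,1,2,3,4,5}}
  round 1: {{0,3},{1},{2},{4,5}}
  round 2: {{0,3},{1},{2},{4},{5}}
5 equivalence class(es) (converged in 3)
class of 0: {0,3}; class of 3: {0,3}

Answer: BISIMILAR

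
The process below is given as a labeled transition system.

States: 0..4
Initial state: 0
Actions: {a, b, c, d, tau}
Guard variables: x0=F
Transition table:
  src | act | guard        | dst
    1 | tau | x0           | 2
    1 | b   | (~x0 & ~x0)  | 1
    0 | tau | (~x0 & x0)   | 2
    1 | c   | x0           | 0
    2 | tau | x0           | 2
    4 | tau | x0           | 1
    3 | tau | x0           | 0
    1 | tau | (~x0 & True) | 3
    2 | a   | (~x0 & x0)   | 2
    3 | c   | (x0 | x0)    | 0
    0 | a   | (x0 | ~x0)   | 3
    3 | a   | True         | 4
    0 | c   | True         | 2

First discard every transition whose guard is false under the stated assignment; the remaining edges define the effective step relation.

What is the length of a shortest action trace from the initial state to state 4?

Layered search for 4:
  L0 = {0}
  L1 = {2,3}
  L2 = {4}
4 enters at depth 2; path a·a

Answer: 2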